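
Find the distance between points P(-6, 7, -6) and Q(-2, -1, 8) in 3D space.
d = √[(4)² + (-8)² + (14)²] = √276 = 16.61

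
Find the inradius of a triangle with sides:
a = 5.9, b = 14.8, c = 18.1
s = (a+b+c)/2 = (5.9+14.8+18.1)/2 = 19.4
Area = √(s(s-a)(s-b)(s-c)) = √(19.4·13.5·4.6·1.3) = 39.5748
r = Area/s = 39.5748/19.4 = 2.04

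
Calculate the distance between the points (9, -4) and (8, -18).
Using the distance formula: d = sqrt((x₂-x₁)² + (y₂-y₁)²)
dx = 8 - 9 = -1
dy = (-18) - (-4) = -14
d = sqrt((-1)² + (-14)²) = sqrt(1 + 196) = sqrt(197) = 14.04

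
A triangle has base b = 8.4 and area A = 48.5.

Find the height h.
A = ½bh  →  h = 2A/b
h = 2·48.5/8.4 = 11.55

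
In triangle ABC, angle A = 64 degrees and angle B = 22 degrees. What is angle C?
Sum of angles in a triangle = 180 degrees
Third angle = 180 - 64 - 22
Third angle = 94 degrees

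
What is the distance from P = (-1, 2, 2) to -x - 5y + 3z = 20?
d = |(-1)(-1) + (-5)(2) + 3(2) - (20)| / √((-1)² + (-5)² + 3²) = 23/√35 = 3.888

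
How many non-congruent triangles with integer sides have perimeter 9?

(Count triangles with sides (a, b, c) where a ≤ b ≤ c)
With a ≤ b ≤ c and a + b + c = 9, the triangle inequality a + b > c gives c < 9/2, so c ≤ 4.
Iterate a from 1 to ⌊p/3⌋ = 3; for each a, b ranges from a to ⌊(p−a)/2⌋ with c = p − a − b, keeping only c ≥ b.
Triples: (1, 4, 4), (2, 3, 4), (3, 3, 3)
Count = 3 triangles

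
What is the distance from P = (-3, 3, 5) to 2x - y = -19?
d = |2(-3) + (-1)(3) + 0(5) - (-19)| / √(2² + (-1)² + 0²) = 10/√5 = 4.472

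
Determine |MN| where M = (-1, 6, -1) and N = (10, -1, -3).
d = √[(11)² + (-7)² + (-2)²] = √174 = 13.19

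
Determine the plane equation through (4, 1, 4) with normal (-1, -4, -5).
d = n·P = (-1)(4) + (-4)(1) + (-5)(4) = -28
Plane: -x - 4y - 5z = -28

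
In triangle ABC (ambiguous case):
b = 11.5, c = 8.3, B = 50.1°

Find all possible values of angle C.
sin(C)/c = sin(B)/b  →  sin(C) = c·sin(B)/b = 8.3·sin(50.1°)/11.5 = 0.553693
C₁ = arcsin(0.553693) = 33.62°,  C₂ = 180° - C₁ = 146.38°
Check C₂: A = 180° - 50.1° - 146.38° = -16.48° ≤ 0, rejected
C = 33.62° (one solution)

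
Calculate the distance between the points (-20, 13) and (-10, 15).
Using the distance formula: d = sqrt((x₂-x₁)² + (y₂-y₁)²)
dx = (-10) - (-20) = 10
dy = 15 - 13 = 2
d = sqrt(10² + 2²) = sqrt(100 + 4) = sqrt(104) = 10.20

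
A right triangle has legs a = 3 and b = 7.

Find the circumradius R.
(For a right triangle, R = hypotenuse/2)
Hypotenuse c = √(3² + 7²) = √58 = 7.61577
R = c/2 = 3.808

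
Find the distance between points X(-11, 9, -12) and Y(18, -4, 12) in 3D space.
d = √[(29)² + (-13)² + (24)²] = √1586 = 39.82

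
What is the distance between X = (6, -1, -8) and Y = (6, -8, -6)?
d = √[(0)² + (-7)² + (2)²] = √53 = 7.28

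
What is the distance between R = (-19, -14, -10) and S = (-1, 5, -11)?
d = √[(18)² + (19)² + (-1)²] = √686 = 26.19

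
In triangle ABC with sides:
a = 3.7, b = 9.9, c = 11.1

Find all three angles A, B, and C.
By the law of cosines:
cos(A) = (b² + c² - a²)/(2bc) = 0.944262  →  A = 19.22°
cos(B) = (a² + c² - b²)/(2ac) = 0.473460  →  B = 61.74°
cos(C) = (a² + b² - c²)/(2ab) = -0.157112  →  C = 99.04°
Check: A + B + C = 180.0° ✓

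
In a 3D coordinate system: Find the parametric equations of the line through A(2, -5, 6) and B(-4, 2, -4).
Direction vector d = B - A = (-6, 7, -10)
x = 2 - 6t, y = -5 + 7t, z = 6 - 10t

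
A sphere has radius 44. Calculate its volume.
Volume = (4/3) * pi * r³
Volume = (4/3) * pi * 44³
Volume = (4/3) * pi * 85184
Volume = 356817.90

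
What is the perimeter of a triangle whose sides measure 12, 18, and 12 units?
Perimeter = sum of all sides
Perimeter = 12 + 18 + 12
Perimeter = 42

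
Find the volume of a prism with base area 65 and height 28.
Volume = base area * height
Volume = 65 * 28
Volume = 1820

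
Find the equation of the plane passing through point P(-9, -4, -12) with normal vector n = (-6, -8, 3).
d = n·P = (-6)(-9) + (-8)(-4) + (3)(-12) = 50
Plane: -6x - 8y + 3z = 50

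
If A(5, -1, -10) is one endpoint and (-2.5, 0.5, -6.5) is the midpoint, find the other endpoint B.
B = (2×(-2.5) - 5, 2×0.5 - (-1), 2×(-6.5) - (-10)) = (-10, 2, -3)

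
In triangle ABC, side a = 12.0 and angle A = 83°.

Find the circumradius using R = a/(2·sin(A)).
R = a/(2·sin(A)) = 12.0/(2·sin(83°))
R = 12.0/(2·0.992546) = 12.0/1.985092 = 6.045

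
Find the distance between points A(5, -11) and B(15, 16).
Using the distance formula: d = sqrt((x₂-x₁)² + (y₂-y₁)²)
dx = 15 - 5 = 10
dy = 16 - (-11) = 27
d = sqrt(10² + 27²) = sqrt(100 + 729) = sqrt(829) = 28.79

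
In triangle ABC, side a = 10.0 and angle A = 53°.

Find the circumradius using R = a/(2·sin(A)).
R = a/(2·sin(A)) = 10.0/(2·sin(53°))
R = 10.0/(2·0.798636) = 10.0/1.597271 = 6.261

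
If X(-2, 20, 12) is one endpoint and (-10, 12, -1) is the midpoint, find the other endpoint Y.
Y = (2×(-10) - (-2), 2×12 - 20, 2×(-1) - 12) = (-18, 4, -14)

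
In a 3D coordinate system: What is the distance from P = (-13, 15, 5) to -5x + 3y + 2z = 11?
d = |(-5)(-13) + 3(15) + 2(5) - (11)| / √((-5)² + 3² + 2²) = 109/√38 = 17.68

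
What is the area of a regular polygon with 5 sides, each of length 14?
For a regular 5-gon with side length s = 14:
Apothem a = s / (2*tan(pi/5)) = 14 / (2*tan(pi/5)) ≈ 9.6347
Perimeter P = 5 * 14 = 70
Area = (1/2) * P * a = (1/2) * 70 * 9.6347 = 337.21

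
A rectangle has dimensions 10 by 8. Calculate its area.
Area = length * width
Area = 10 * 8
Area = 80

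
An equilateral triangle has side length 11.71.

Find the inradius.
For an equilateral triangle, r = s/(2√3) where s is the side.
r = 11.71/(2√3) = 11.71/3.464102 = 3.38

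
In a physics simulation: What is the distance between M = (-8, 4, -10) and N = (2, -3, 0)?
d = √[(10)² + (-7)² + (10)²] = √249 = 15.78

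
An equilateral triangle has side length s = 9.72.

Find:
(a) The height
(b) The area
(a) Height h = s·√3/2 = 9.72·√3/2 = 8.418
(b) Area = (√3/4)·s² = (√3/4)·9.72² = (√3/4)·94.4784 = 40.91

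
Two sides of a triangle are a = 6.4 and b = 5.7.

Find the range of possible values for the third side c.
By the triangle inequality: |a - b| < c < a + b
|6.4 - 5.7| < c < 6.4 + 5.7
0.7 < c < 12.1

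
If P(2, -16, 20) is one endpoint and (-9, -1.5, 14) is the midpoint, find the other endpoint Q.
Q = (2×(-9) - 2, 2×(-1.5) - (-16), 2×14 - 20) = (-20, 13, 8)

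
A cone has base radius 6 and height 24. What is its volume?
Volume = (1/3) * pi * r² * h
Volume = (1/3) * pi * 6² * 24
Volume = (1/3) * pi * 36 * 24
Volume = (1/3) * pi * 864
Volume = 904.78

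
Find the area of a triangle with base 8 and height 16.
Area = (1/2) * base * height
Area = (1/2) * 8 * 16
Area = 64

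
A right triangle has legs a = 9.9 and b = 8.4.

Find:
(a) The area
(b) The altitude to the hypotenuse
(a) Area = ½ab = ½·9.9·8.4 = 41.58
(b) Hypotenuse c = √(9.9² + 8.4²) = √168.57 = 12.9835
    Area = ½·c·h_c  →  h_c = 2·Area/c = 2·41.58/12.9835 = 6.405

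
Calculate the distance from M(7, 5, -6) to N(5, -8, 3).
d = √[(-2)² + (-13)² + (9)²] = √254 = 15.94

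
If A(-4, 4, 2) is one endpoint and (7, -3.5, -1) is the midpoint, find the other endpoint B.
B = (2×7 - (-4), 2×(-3.5) - 4, 2×(-1) - 2) = (18, -11, -4)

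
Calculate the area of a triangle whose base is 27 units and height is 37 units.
Area = (1/2) * base * height
Area = (1/2) * 27 * 37
Area = 499.50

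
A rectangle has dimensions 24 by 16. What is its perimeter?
Perimeter = 2 * (length + width)
Perimeter = 2 * (24 + 16)
Perimeter = 2 * 40
Perimeter = 80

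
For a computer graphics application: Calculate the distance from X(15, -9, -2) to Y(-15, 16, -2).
d = √[(-30)² + (25)² + (0)²] = √1525 = 39.05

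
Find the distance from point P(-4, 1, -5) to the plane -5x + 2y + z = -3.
d = |(-5)(-4) + 2(1) + 1(-5) - (-3)| / √((-5)² + 2² + 1²) = 20/√30 = 3.651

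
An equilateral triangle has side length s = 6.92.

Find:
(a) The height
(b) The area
(a) Height h = s·√3/2 = 6.92·√3/2 = 5.993
(b) Area = (√3/4)·s² = (√3/4)·6.92² = (√3/4)·47.8864 = 20.74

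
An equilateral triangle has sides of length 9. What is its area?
Area = (sqrt(3)/4) * s²
Area = (sqrt(3)/4) * 9²
Area = (sqrt(3)/4) * 81
Area = 35.07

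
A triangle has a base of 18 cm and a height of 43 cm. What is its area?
Area = (1/2) * base * height
Area = (1/2) * 18 * 43
Area = 387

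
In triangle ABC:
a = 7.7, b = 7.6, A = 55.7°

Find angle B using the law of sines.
sin(B)/b = sin(A)/a
sin(B) = b·sin(A)/a = 7.6·sin(55.7°)/7.7 = 0.815370
B = arcsin(0.815370) = 54.62°  (b ≤ a, so B ≤ A and the acute solution is unique)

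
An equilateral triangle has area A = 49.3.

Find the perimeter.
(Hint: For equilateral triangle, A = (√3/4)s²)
A = (√3/4)s²  →  s² = 4A/√3 = 4·49.3/√3 = 113.853
s = 10.6702
Perimeter = 3s = 32.01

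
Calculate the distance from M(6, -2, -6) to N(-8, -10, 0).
d = √[(-14)² + (-8)² + (6)²] = √296 = 17.2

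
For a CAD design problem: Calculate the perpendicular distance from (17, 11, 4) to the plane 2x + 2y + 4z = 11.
d = |2(17) + 2(11) + 4(4) - (11)| / √(2² + 2² + 4²) = 61/√24 = 12.45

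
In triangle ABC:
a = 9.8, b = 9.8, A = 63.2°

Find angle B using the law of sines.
sin(B)/b = sin(A)/a
sin(B) = b·sin(A)/a = 9.8·sin(63.2°)/9.8 = 0.892586
B = arcsin(0.892586) = 63.2°  (b ≤ a, so B ≤ A and the acute solution is unique)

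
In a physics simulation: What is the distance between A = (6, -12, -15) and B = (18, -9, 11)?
d = √[(12)² + (3)² + (26)²] = √829 = 28.79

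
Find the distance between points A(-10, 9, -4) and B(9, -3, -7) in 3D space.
d = √[(19)² + (-12)² + (-3)²] = √514 = 22.67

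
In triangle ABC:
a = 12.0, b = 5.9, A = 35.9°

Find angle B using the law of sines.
sin(B)/b = sin(A)/a
sin(B) = b·sin(A)/a = 5.9·sin(35.9°)/12.0 = 0.288300
B = arcsin(0.288300) = 16.76°  (b ≤ a, so B ≤ A and the acute solution is unique)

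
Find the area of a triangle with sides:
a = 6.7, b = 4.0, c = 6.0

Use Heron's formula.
s = (a+b+c)/2 = (6.7+4.0+6.0)/2 = 8.35
A = √(s(s-a)(s-b)(s-c)) = √(8.35·1.65·4.35·2.35)
A = √140.84 = 11.87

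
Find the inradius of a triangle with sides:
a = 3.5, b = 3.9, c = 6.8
s = (a+b+c)/2 = (3.5+3.9+6.8)/2 = 7.1
Area = √(s(s-a)(s-b)(s-c)) = √(7.1·3.6·3.2·0.3) = 4.95354
r = Area/s = 4.95354/7.1 = 0.6977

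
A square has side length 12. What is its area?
Area = s²
Area = 12²
Area = 144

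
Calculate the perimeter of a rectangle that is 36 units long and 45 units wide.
Perimeter = 2 * (length + width)
Perimeter = 2 * (36 + 45)
Perimeter = 2 * 81
Perimeter = 162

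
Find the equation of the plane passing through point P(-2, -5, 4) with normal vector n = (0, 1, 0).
d = n·P = (0)(-2) + (1)(-5) + (0)(4) = -5
Plane: y = -5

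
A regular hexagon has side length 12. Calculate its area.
For a regular 6-gon with side length s = 12:
Apothem a = s / (2*tan(pi/6)) = 12 / (2*tan(pi/6)) ≈ 10.3923
Perimeter P = 6 * 12 = 72
Area = (1/2) * P * a = (1/2) * 72 * 10.3923 = 374.12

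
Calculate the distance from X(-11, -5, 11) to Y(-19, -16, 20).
d = √[(-8)² + (-11)² + (9)²] = √266 = 16.31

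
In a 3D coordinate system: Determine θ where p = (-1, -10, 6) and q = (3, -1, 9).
p·q = 61, |p|² = 137, |q|² = 91
cos θ = 61/√12467 ≈ 0.5463
θ ≈ 56.88°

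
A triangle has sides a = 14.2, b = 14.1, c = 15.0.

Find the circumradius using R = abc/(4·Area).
s = (a+b+c)/2 = 21.65
Area = √(s(s-a)(s-b)(s-c)) = √(21.65·7.45·7.55·6.65) = 89.9894
R = abc/(4·Area) = (14.2·14.1·15.0)/(4·89.9894) = 3003.3/359.9576 = 8.343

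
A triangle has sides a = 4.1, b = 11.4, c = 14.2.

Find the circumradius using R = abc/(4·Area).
s = (a+b+c)/2 = 14.85
Area = √(s(s-a)(s-b)(s-c)) = √(14.85·10.75·3.45·0.65) = 18.9205
R = abc/(4·Area) = (4.1·11.4·14.2)/(4·18.9205) = 663.708/75.682 = 8.77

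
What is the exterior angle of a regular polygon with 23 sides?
Exterior angle of a regular n-gon = 360/n
Exterior angle = 360/23
Exterior angle = 15.65 degrees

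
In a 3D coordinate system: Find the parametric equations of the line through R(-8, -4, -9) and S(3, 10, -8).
Direction vector d = S - R = (11, 14, 1)
x = -8 + 11t, y = -4 + 14t, z = -9 + t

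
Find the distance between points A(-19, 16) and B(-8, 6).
Using the distance formula: d = sqrt((x₂-x₁)² + (y₂-y₁)²)
dx = (-8) - (-19) = 11
dy = 6 - 16 = -10
d = sqrt(11² + (-10)²) = sqrt(121 + 100) = sqrt(221) = 14.87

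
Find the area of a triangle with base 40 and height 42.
Area = (1/2) * base * height
Area = (1/2) * 40 * 42
Area = 840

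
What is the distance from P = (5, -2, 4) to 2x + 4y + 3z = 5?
d = |2(5) + 4(-2) + 3(4) - (5)| / √(2² + 4² + 3²) = 9/√29 = 1.671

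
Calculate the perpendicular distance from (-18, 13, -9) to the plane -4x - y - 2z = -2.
d = |(-4)(-18) + (-1)(13) + (-2)(-9) - (-2)| / √((-4)² + (-1)² + (-2)²) = 79/√21 = 17.24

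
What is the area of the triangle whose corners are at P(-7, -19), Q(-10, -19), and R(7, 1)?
Using the coordinate formula: Area = (1/2)|x₁(y₂-y₃) + x₂(y₃-y₁) + x₃(y₁-y₂)|
Area = (1/2)|(-7)((-19)-1) + (-10)(1-(-19)) + 7((-19)-(-19))|
Area = (1/2)|(-7)*(-20) + (-10)*20 + 7*0|
Area = (1/2)|140 + (-200) + 0|
Area = (1/2)*60 = 30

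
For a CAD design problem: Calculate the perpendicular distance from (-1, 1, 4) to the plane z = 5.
d = |0(-1) + 0(1) + 1(4) - (5)| / √(0² + 0² + 1²) = 1/√1 = 1.0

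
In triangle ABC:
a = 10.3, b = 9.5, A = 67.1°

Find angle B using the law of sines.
sin(B)/b = sin(A)/a
sin(B) = b·sin(A)/a = 9.5·sin(67.1°)/10.3 = 0.849637
B = arcsin(0.849637) = 58.17°  (b ≤ a, so B ≤ A and the acute solution is unique)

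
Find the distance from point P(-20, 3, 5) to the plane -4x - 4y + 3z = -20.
d = |(-4)(-20) + (-4)(3) + 3(5) - (-20)| / √((-4)² + (-4)² + 3²) = 103/√41 = 16.09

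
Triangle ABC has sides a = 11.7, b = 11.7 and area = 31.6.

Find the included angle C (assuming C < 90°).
Area = ½ab·sin(C)  →  sin(C) = 2·Area/(ab)
sin(C) = 2·31.6/(11.7·11.7) = 0.461685
C = arcsin(0.461685) = 27.5°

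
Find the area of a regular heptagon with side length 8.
For a regular 7-gon with side length s = 8:
Apothem a = s / (2*tan(pi/7)) = 8 / (2*tan(pi/7)) ≈ 8.3061
Perimeter P = 7 * 8 = 56
Area = (1/2) * P * a = (1/2) * 56 * 8.3061 = 232.57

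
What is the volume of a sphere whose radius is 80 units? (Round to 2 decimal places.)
Volume = (4/3) * pi * r³
Volume = (4/3) * pi * 80³
Volume = (4/3) * pi * 512000
Volume = 2144660.58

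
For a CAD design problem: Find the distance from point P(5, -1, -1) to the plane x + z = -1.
d = |1(5) + 0(-1) + 1(-1) - (-1)| / √(1² + 0² + 1²) = 5/√2 = 3.536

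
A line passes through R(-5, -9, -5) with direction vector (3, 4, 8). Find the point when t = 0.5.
P(0.5) = (-5 + 3(0.5), -9 + 4(0.5), -5 + 8(0.5)) = (-3.5, -7, -1)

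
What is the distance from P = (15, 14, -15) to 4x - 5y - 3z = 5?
d = |4(15) + (-5)(14) + (-3)(-15) - (5)| / √(4² + (-5)² + (-3)²) = 30/√50 = 4.243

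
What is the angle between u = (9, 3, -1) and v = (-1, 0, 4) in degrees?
u·v = -13, |u|² = 91, |v|² = 17
cos θ = -13/√1547 ≈ -0.3305
θ ≈ 109.3°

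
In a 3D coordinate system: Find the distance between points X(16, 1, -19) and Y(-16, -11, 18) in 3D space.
d = √[(-32)² + (-12)² + (37)²] = √2537 = 50.37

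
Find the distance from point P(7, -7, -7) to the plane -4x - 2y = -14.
d = |(-4)(7) + (-2)(-7) + 0(-7) - (-14)| / √((-4)² + (-2)² + 0²) = 0/√20 = 0.0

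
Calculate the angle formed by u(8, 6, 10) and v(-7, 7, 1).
u·v = -4, |u|² = 200, |v|² = 99
cos θ = -4/√19800 ≈ -0.02843
θ ≈ 91.63°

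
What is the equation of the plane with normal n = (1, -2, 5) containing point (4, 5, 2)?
d = n·P = (1)(4) + (-2)(5) + (5)(2) = 4
Plane: x - 2y + 5z = 4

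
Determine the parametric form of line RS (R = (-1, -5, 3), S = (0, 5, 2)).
Direction vector d = S - R = (1, 10, -1)
x = -1 + t, y = -5 + 10t, z = 3 - t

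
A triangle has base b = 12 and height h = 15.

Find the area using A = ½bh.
A = ½·12·15 = 90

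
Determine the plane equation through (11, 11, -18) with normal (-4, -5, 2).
d = n·P = (-4)(11) + (-5)(11) + (2)(-18) = -135
Plane: -4x - 5y + 2z = -135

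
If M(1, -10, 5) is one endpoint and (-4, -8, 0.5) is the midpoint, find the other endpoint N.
N = (2×(-4) - 1, 2×(-8) - (-10), 2×0.5 - 5) = (-9, -6, -4)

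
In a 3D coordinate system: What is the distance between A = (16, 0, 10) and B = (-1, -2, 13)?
d = √[(-17)² + (-2)² + (3)²] = √302 = 17.38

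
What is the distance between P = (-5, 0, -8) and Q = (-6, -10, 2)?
d = √[(-1)² + (-10)² + (10)²] = √201 = 14.18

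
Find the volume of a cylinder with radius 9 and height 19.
Volume = pi * r² * h
Volume = pi * 9² * 19
Volume = pi * 81 * 19
Volume = pi * 1539
Volume = 4834.91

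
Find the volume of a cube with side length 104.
Volume = s³
Volume = 104³
Volume = 1124864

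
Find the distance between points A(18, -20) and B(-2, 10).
Using the distance formula: d = sqrt((x₂-x₁)² + (y₂-y₁)²)
dx = (-2) - 18 = -20
dy = 10 - (-20) = 30
d = sqrt((-20)² + 30²) = sqrt(400 + 900) = sqrt(1300) = 36.06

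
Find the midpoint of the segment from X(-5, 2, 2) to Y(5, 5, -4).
Midpoint = ((-5+5)/2, (2+5)/2, (2-4)/2) = (0, 3.5, -1)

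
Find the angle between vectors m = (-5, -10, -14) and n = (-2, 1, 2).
m·n = -28, |m|² = 321, |n|² = 9
cos θ = -28/√2889 ≈ -0.5209
θ ≈ 121.4°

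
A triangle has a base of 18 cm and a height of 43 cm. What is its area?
Area = (1/2) * base * height
Area = (1/2) * 18 * 43
Area = 387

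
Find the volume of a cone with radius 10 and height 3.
Volume = (1/3) * pi * r² * h
Volume = (1/3) * pi * 10² * 3
Volume = (1/3) * pi * 100 * 3
Volume = (1/3) * pi * 300
Volume = 314.16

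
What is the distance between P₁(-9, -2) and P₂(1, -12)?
Using the distance formula: d = sqrt((x₂-x₁)² + (y₂-y₁)²)
dx = 1 - (-9) = 10
dy = (-12) - (-2) = -10
d = sqrt(10² + (-10)²) = sqrt(100 + 100) = sqrt(200) = 14.14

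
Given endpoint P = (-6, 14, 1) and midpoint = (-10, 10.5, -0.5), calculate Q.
Q = (2×(-10) - (-6), 2×10.5 - 14, 2×(-0.5) - 1) = (-14, 7, -2)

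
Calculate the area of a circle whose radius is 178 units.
Area = pi * r²
Area = pi * 178²
Area = pi * 31684
Area = 99538.22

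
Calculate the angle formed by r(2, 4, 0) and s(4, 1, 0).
r·s = 12, |r|² = 20, |s|² = 17
cos θ = 12/√340 ≈ 0.6508
θ ≈ 49.4°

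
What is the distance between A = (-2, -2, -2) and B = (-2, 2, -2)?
d = √[(0)² + (4)² + (0)²] = √16 = 4.0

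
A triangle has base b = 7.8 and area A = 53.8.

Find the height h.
A = ½bh  →  h = 2A/b
h = 2·53.8/7.8 = 13.79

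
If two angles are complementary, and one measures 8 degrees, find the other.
Complementary angles sum to 90 degrees.
Other angle = 90 - 8
Other angle = 82 degrees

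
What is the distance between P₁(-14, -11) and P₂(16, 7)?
Using the distance formula: d = sqrt((x₂-x₁)² + (y₂-y₁)²)
dx = 16 - (-14) = 30
dy = 7 - (-11) = 18
d = sqrt(30² + 18²) = sqrt(900 + 324) = sqrt(1224) = 34.99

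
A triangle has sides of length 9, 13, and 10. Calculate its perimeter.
Perimeter = sum of all sides
Perimeter = 9 + 13 + 10
Perimeter = 32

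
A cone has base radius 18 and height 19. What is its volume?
Volume = (1/3) * pi * r² * h
Volume = (1/3) * pi * 18² * 19
Volume = (1/3) * pi * 324 * 19
Volume = (1/3) * pi * 6156
Volume = 6446.55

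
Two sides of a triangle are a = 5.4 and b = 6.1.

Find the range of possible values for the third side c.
By the triangle inequality: |a - b| < c < a + b
|5.4 - 6.1| < c < 5.4 + 6.1
0.7 < c < 11.5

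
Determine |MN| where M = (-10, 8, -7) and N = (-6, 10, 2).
d = √[(4)² + (2)² + (9)²] = √101 = 10.05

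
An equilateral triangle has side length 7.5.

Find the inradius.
For an equilateral triangle, r = s/(2√3) where s is the side.
r = 7.5/(2√3) = 7.5/3.464102 = 2.165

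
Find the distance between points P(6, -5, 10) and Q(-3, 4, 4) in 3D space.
d = √[(-9)² + (9)² + (-6)²] = √198 = 14.07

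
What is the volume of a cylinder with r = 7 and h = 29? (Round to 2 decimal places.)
Volume = pi * r² * h
Volume = pi * 7² * 29
Volume = pi * 49 * 29
Volume = pi * 1421
Volume = 4464.20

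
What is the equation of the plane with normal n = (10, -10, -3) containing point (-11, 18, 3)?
d = n·P = (10)(-11) + (-10)(18) + (-3)(3) = -299
Plane: 10x - 10y - 3z = -299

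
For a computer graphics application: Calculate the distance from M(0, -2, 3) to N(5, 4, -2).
d = √[(5)² + (6)² + (-5)²] = √86 = 9.274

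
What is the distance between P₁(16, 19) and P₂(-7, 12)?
Using the distance formula: d = sqrt((x₂-x₁)² + (y₂-y₁)²)
dx = (-7) - 16 = -23
dy = 12 - 19 = -7
d = sqrt((-23)² + (-7)²) = sqrt(529 + 49) = sqrt(578) = 24.04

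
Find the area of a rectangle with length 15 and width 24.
Area = length * width
Area = 15 * 24
Area = 360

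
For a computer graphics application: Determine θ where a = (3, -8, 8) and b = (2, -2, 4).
a·b = 54, |a|² = 137, |b|² = 24
cos θ = 54/√3288 ≈ 0.9417
θ ≈ 19.66°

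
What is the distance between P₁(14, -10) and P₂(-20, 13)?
Using the distance formula: d = sqrt((x₂-x₁)² + (y₂-y₁)²)
dx = (-20) - 14 = -34
dy = 13 - (-10) = 23
d = sqrt((-34)² + 23²) = sqrt(1156 + 529) = sqrt(1685) = 41.05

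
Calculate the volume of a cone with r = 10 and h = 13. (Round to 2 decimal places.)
Volume = (1/3) * pi * r² * h
Volume = (1/3) * pi * 10² * 13
Volume = (1/3) * pi * 100 * 13
Volume = (1/3) * pi * 1300
Volume = 1361.36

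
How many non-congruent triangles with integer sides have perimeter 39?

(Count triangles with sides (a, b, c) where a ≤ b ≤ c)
With a ≤ b ≤ c and a + b + c = 39, the triangle inequality a + b > c gives c < 39/2, so c ≤ 19.
Iterate a from 1 to ⌊p/3⌋ = 13; for each a, b ranges from a to ⌊(p−a)/2⌋ with c = p − a − b, keeping only c ≥ b.
Triples: (1, 19, 19), (2, 18, 19), (3, 17, 19), …
Count = 37 triangles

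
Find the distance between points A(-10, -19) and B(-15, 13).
Using the distance formula: d = sqrt((x₂-x₁)² + (y₂-y₁)²)
dx = (-15) - (-10) = -5
dy = 13 - (-19) = 32
d = sqrt((-5)² + 32²) = sqrt(25 + 1024) = sqrt(1049) = 32.39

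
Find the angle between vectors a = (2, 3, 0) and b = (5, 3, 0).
a·b = 19, |a|² = 13, |b|² = 34
cos θ = 19/√442 ≈ 0.9037
θ ≈ 25.35°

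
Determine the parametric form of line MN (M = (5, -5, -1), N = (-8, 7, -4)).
Direction vector d = N - M = (-13, 12, -3)
x = 5 - 13t, y = -5 + 12t, z = -1 - 3t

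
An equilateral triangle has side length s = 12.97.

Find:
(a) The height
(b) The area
(a) Height h = s·√3/2 = 12.97·√3/2 = 11.23
(b) Area = (√3/4)·s² = (√3/4)·12.97² = (√3/4)·168.221 = 72.84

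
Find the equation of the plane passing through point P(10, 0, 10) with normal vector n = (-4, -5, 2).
d = n·P = (-4)(10) + (-5)(0) + (2)(10) = -20
Plane: -4x - 5y + 2z = -20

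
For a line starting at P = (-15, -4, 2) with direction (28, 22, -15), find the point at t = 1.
P(1) = (-15 + 28(1), -4 + 22(1), 2 + (-15)(1)) = (13, 18, -13)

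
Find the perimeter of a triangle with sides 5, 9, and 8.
Perimeter = sum of all sides
Perimeter = 5 + 9 + 8
Perimeter = 22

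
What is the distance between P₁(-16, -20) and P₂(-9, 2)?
Using the distance formula: d = sqrt((x₂-x₁)² + (y₂-y₁)²)
dx = (-9) - (-16) = 7
dy = 2 - (-20) = 22
d = sqrt(7² + 22²) = sqrt(49 + 484) = sqrt(533) = 23.09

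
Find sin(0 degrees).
sin(0 degrees) = 0
Decimal approximation: 0.0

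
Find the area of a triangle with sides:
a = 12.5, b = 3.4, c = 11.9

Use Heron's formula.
s = (a+b+c)/2 = (12.5+3.4+11.9)/2 = 13.9
A = √(s(s-a)(s-b)(s-c)) = √(13.9·1.4·10.5·2)
A = √408.66 = 20.22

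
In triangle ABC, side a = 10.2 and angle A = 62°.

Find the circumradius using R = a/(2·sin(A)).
R = a/(2·sin(A)) = 10.2/(2·sin(62°))
R = 10.2/(2·0.882948) = 10.2/1.765895 = 5.776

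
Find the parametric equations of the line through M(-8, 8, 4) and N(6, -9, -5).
Direction vector d = N - M = (14, -17, -9)
x = -8 + 14t, y = 8 - 17t, z = 4 - 9t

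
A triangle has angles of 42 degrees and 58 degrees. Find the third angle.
Sum of angles in a triangle = 180 degrees
Third angle = 180 - 42 - 58
Third angle = 80 degrees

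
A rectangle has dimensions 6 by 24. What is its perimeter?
Perimeter = 2 * (length + width)
Perimeter = 2 * (6 + 24)
Perimeter = 2 * 30
Perimeter = 60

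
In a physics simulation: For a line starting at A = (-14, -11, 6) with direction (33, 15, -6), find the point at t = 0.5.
P(0.5) = (-14 + 33(0.5), -11 + 15(0.5), 6 + (-6)(0.5)) = (2.5, -3.5, 3)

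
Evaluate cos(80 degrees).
cos(80 degrees) = 0.1736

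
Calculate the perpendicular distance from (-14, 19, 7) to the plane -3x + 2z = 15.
d = |(-3)(-14) + 0(19) + 2(7) - (15)| / √((-3)² + 0² + 2²) = 41/√13 = 11.37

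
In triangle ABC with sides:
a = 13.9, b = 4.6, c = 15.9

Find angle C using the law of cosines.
cos(C) = (a² + b² - c²)/(2ab)
cos(C) = (13.9² + 4.6² - 15.9²)/(2·13.9·4.6) = -38.44/127.88 = -0.300594
C = arccos(-0.300594) = 107.5°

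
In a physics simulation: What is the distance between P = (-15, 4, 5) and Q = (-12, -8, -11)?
d = √[(3)² + (-12)² + (-16)²] = √409 = 20.22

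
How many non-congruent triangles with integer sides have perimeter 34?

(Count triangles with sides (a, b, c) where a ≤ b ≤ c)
With a ≤ b ≤ c and a + b + c = 34, the triangle inequality a + b > c gives c < 34/2, so c ≤ 16.
Iterate a from 1 to ⌊p/3⌋ = 11; for each a, b ranges from a to ⌊(p−a)/2⌋ with c = p − a − b, keeping only c ≥ b.
Triples: (2, 16, 16), (3, 15, 16), (4, 14, 16), …
Count = 24 triangles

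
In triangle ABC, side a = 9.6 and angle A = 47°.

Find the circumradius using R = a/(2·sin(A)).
R = a/(2·sin(A)) = 9.6/(2·sin(47°))
R = 9.6/(2·0.731354) = 9.6/1.462707 = 6.563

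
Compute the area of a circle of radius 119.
Area = pi * r²
Area = pi * 119²
Area = pi * 14161
Area = 44488.09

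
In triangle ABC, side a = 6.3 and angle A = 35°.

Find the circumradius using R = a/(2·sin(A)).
R = a/(2·sin(A)) = 6.3/(2·sin(35°))
R = 6.3/(2·0.573576) = 6.3/1.147153 = 5.492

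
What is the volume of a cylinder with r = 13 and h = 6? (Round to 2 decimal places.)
Volume = pi * r² * h
Volume = pi * 13² * 6
Volume = pi * 169 * 6
Volume = pi * 1014
Volume = 3185.57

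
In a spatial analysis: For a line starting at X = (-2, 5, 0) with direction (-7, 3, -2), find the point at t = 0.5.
P(0.5) = (-2 + (-7)(0.5), 5 + 3(0.5), 0 + (-2)(0.5)) = (-5.5, 6.5, -1)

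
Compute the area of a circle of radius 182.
Area = pi * r²
Area = pi * 182²
Area = pi * 33124
Area = 104062.12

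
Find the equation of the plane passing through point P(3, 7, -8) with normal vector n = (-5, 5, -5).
d = n·P = (-5)(3) + (5)(7) + (-5)(-8) = 60
Plane: -5x + 5y - 5z = 60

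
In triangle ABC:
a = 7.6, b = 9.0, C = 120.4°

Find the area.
Using A = ½ab·sin(C):
A = ½·7.6·9.0·sin(120.4°) = ½·68.4·0.862514 = 29.5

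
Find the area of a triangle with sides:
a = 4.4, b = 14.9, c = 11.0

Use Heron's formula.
s = (a+b+c)/2 = (4.4+14.9+11.0)/2 = 15.15
A = √(s(s-a)(s-b)(s-c)) = √(15.15·10.75·0.25·4.15)
A = √168.97 = 13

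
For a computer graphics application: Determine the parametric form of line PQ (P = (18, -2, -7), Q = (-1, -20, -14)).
Direction vector d = Q - P = (-19, -18, -7)
x = 18 - 19t, y = -2 - 18t, z = -7 - 7t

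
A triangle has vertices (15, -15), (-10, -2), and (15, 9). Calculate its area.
Using the coordinate formula: Area = (1/2)|x₁(y₂-y₃) + x₂(y₃-y₁) + x₃(y₁-y₂)|
Area = (1/2)|15((-2)-9) + (-10)(9-(-15)) + 15((-15)-(-2))|
Area = (1/2)|15*(-11) + (-10)*24 + 15*(-13)|
Area = (1/2)|(-165) + (-240) + (-195)|
Area = (1/2)*600 = 300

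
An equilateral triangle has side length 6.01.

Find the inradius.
For an equilateral triangle, r = s/(2√3) where s is the side.
r = 6.01/(2√3) = 6.01/3.464102 = 1.735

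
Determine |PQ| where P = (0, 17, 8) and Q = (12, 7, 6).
d = √[(12)² + (-10)² + (-2)²] = √248 = 15.75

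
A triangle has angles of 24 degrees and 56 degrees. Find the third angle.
Sum of angles in a triangle = 180 degrees
Third angle = 180 - 24 - 56
Third angle = 100 degrees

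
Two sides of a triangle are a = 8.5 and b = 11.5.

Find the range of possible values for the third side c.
By the triangle inequality: |a - b| < c < a + b
|8.5 - 11.5| < c < 8.5 + 11.5
3 < c < 20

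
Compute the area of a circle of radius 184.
Area = pi * r²
Area = pi * 184²
Area = pi * 33856
Area = 106361.76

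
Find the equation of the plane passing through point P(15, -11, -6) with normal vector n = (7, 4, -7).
d = n·P = (7)(15) + (4)(-11) + (-7)(-6) = 103
Plane: 7x + 4y - 7z = 103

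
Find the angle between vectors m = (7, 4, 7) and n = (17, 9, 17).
m·n = 274, |m|² = 114, |n|² = 659
cos θ = 274/√75126 ≈ 0.9997
θ ≈ 1.478°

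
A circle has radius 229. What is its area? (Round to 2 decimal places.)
Area = pi * r²
Area = pi * 229²
Area = pi * 52441
Area = 164748.26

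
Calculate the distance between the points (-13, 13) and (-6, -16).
Using the distance formula: d = sqrt((x₂-x₁)² + (y₂-y₁)²)
dx = (-6) - (-13) = 7
dy = (-16) - 13 = -29
d = sqrt(7² + (-29)²) = sqrt(49 + 841) = sqrt(890) = 29.83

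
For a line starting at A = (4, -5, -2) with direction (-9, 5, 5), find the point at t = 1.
P(1) = (4 + (-9)(1), -5 + 5(1), -2 + 5(1)) = (-5, 0, 3)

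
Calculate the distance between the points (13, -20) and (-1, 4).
Using the distance formula: d = sqrt((x₂-x₁)² + (y₂-y₁)²)
dx = (-1) - 13 = -14
dy = 4 - (-20) = 24
d = sqrt((-14)² + 24²) = sqrt(196 + 576) = sqrt(772) = 27.78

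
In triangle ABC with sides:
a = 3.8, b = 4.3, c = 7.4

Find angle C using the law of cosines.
cos(C) = (a² + b² - c²)/(2ab)
cos(C) = (3.8² + 4.3² - 7.4²)/(2·3.8·4.3) = -21.83/32.68 = -0.667993
C = arccos(-0.667993) = 131.9°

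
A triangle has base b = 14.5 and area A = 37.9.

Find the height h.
A = ½bh  →  h = 2A/b
h = 2·37.9/14.5 = 5.228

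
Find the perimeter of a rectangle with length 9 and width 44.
Perimeter = 2 * (length + width)
Perimeter = 2 * (9 + 44)
Perimeter = 2 * 53
Perimeter = 106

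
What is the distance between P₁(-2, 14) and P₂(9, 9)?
Using the distance formula: d = sqrt((x₂-x₁)² + (y₂-y₁)²)
dx = 9 - (-2) = 11
dy = 9 - 14 = -5
d = sqrt(11² + (-5)²) = sqrt(121 + 25) = sqrt(146) = 12.08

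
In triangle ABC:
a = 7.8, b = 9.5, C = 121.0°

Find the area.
Using A = ½ab·sin(C):
A = ½·7.8·9.5·sin(121.0°) = ½·74.1·0.857167 = 31.76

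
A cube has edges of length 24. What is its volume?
Volume = s³
Volume = 24³
Volume = 13824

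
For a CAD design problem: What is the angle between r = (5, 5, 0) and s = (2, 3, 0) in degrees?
r·s = 25, |r|² = 50, |s|² = 13
cos θ = 25/√650 ≈ 0.9806
θ ≈ 11.31°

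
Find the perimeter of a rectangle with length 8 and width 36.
Perimeter = 2 * (length + width)
Perimeter = 2 * (8 + 36)
Perimeter = 2 * 44
Perimeter = 88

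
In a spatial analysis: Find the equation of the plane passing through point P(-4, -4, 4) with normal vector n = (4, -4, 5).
d = n·P = (4)(-4) + (-4)(-4) + (5)(4) = 20
Plane: 4x - 4y + 5z = 20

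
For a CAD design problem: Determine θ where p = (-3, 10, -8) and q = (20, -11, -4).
p·q = -138, |p|² = 173, |q|² = 537
cos θ = -138/√92901 ≈ -0.4528
θ ≈ 116.9°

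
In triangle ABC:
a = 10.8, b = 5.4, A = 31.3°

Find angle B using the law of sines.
sin(B)/b = sin(A)/a
sin(B) = b·sin(A)/a = 5.4·sin(31.3°)/10.8 = 0.259760
B = arcsin(0.259760) = 15.06°  (b ≤ a, so B ≤ A and the acute solution is unique)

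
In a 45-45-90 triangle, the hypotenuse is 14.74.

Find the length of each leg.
In a 45-45-90 triangle, hypotenuse = leg·√2  →  leg = hypotenuse/√2
leg = 14.74/√2 = 10.42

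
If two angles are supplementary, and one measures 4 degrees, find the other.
Supplementary angles sum to 180 degrees.
Other angle = 180 - 4
Other angle = 176 degrees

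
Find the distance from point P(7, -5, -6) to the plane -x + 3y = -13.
d = |(-1)(7) + 3(-5) + 0(-6) - (-13)| / √((-1)² + 3² + 0²) = 9/√10 = 2.846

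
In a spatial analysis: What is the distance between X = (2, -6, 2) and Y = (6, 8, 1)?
d = √[(4)² + (14)² + (-1)²] = √213 = 14.59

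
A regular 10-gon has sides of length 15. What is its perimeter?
Perimeter = number of sides * side length
Perimeter = 10 * 15
Perimeter = 150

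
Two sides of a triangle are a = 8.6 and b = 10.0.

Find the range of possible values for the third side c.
By the triangle inequality: |a - b| < c < a + b
|8.6 - 10.0| < c < 8.6 + 10.0
1.4 < c < 18.6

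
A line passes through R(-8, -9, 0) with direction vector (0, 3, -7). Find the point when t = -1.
P(-1) = (-8 + 0(-1), -9 + 3(-1), 0 + (-7)(-1)) = (-8, -12, 7)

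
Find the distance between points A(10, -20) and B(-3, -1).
Using the distance formula: d = sqrt((x₂-x₁)² + (y₂-y₁)²)
dx = (-3) - 10 = -13
dy = (-1) - (-20) = 19
d = sqrt((-13)² + 19²) = sqrt(169 + 361) = sqrt(530) = 23.02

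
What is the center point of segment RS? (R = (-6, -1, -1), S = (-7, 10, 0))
Midpoint = ((-6-7)/2, (-1+10)/2, (-1+0)/2) = (-6.5, 4.5, -0.5)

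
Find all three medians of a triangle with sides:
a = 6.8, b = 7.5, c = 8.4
Using m_x = ½√(2y² + 2z² - x²):
m_a = ½√(2·7.5² + 2·8.4² - 6.8²) = ½√207.38 = 7.2
m_b = ½√(2·6.8² + 2·8.4² - 7.5²) = ½√177.35 = 6.659
m_c = ½√(2·6.8² + 2·7.5² - 8.4²) = ½√134.42 = 5.797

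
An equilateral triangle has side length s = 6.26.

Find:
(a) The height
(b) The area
(a) Height h = s·√3/2 = 6.26·√3/2 = 5.421
(b) Area = (√3/4)·s² = (√3/4)·6.26² = (√3/4)·39.1876 = 16.97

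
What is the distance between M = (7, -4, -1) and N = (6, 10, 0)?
d = √[(-1)² + (14)² + (1)²] = √198 = 14.07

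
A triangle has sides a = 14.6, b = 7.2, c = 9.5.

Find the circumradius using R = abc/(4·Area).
s = (a+b+c)/2 = 15.65
Area = √(s(s-a)(s-b)(s-c)) = √(15.65·1.05·8.45·6.15) = 29.2225
R = abc/(4·Area) = (14.6·7.2·9.5)/(4·29.2225) = 998.64/116.89 = 8.543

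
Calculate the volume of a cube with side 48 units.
Volume = s³
Volume = 48³
Volume = 110592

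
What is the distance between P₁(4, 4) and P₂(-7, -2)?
Using the distance formula: d = sqrt((x₂-x₁)² + (y₂-y₁)²)
dx = (-7) - 4 = -11
dy = (-2) - 4 = -6
d = sqrt((-11)² + (-6)²) = sqrt(121 + 36) = sqrt(157) = 12.53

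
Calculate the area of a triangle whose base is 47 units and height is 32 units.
Area = (1/2) * base * height
Area = (1/2) * 47 * 32
Area = 752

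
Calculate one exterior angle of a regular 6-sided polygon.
Exterior angle of a regular n-gon = 360/n
Exterior angle = 360/6
Exterior angle = 60 degrees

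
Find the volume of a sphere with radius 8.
Volume = (4/3) * pi * r³
Volume = (4/3) * pi * 8³
Volume = (4/3) * pi * 512
Volume = 2144.66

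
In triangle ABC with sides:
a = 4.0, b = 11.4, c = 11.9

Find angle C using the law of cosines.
cos(C) = (a² + b² - c²)/(2ab)
cos(C) = (4.0² + 11.4² - 11.9²)/(2·4.0·11.4) = 4.35/91.2 = 0.047697
C = arccos(0.047697) = 87.27°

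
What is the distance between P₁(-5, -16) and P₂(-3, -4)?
Using the distance formula: d = sqrt((x₂-x₁)² + (y₂-y₁)²)
dx = (-3) - (-5) = 2
dy = (-4) - (-16) = 12
d = sqrt(2² + 12²) = sqrt(4 + 144) = sqrt(148) = 12.17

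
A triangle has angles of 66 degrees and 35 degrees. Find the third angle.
Sum of angles in a triangle = 180 degrees
Third angle = 180 - 66 - 35
Third angle = 79 degrees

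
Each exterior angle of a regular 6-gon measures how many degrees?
Exterior angle of a regular n-gon = 360/n
Exterior angle = 360/6
Exterior angle = 60 degrees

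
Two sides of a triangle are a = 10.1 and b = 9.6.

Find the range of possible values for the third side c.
By the triangle inequality: |a - b| < c < a + b
|10.1 - 9.6| < c < 10.1 + 9.6
0.5 < c < 19.7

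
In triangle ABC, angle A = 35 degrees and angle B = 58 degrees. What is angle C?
Sum of angles in a triangle = 180 degrees
Third angle = 180 - 35 - 58
Third angle = 87 degrees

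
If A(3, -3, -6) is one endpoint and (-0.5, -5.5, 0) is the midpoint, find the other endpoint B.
B = (2×(-0.5) - 3, 2×(-5.5) - (-3), 2×0 - (-6)) = (-4, -8, 6)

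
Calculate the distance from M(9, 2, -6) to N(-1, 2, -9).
d = √[(-10)² + (0)² + (-3)²] = √109 = 10.44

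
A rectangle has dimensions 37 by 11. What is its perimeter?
Perimeter = 2 * (length + width)
Perimeter = 2 * (37 + 11)
Perimeter = 2 * 48
Perimeter = 96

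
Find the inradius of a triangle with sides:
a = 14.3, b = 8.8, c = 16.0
s = (a+b+c)/2 = (14.3+8.8+16.0)/2 = 19.55
Area = √(s(s-a)(s-b)(s-c)) = √(19.55·5.25·10.75·3.55) = 62.5852
r = Area/s = 62.5852/19.55 = 3.201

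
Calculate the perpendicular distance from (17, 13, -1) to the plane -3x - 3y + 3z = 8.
d = |(-3)(17) + (-3)(13) + 3(-1) - (8)| / √((-3)² + (-3)² + 3²) = 101/√27 = 19.44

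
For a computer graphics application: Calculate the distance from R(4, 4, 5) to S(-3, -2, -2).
d = √[(-7)² + (-6)² + (-7)²] = √134 = 11.58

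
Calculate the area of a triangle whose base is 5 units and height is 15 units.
Area = (1/2) * base * height
Area = (1/2) * 5 * 15
Area = 37.50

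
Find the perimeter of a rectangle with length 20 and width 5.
Perimeter = 2 * (length + width)
Perimeter = 2 * (20 + 5)
Perimeter = 2 * 25
Perimeter = 50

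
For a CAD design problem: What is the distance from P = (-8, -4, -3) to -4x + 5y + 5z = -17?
d = |(-4)(-8) + 5(-4) + 5(-3) - (-17)| / √((-4)² + 5² + 5²) = 14/√66 = 1.723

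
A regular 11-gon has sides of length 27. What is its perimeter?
Perimeter = number of sides * side length
Perimeter = 11 * 27
Perimeter = 297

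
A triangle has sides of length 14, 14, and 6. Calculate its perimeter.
Perimeter = sum of all sides
Perimeter = 14 + 14 + 6
Perimeter = 34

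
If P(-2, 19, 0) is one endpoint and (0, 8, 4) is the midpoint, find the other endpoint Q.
Q = (2×0 - (-2), 2×8 - 19, 2×4 - 0) = (2, -3, 8)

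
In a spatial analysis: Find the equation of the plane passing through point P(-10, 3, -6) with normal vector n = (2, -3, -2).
d = n·P = (2)(-10) + (-3)(3) + (-2)(-6) = -17
Plane: 2x - 3y - 2z = -17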